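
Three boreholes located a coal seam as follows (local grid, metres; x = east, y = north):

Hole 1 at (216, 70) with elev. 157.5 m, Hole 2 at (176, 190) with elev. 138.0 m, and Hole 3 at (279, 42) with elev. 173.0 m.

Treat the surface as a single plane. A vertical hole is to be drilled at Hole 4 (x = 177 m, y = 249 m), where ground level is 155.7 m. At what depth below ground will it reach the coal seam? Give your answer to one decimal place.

23.1 m

Let the plane be z = a·x + b·y + c.
Hole 2−Hole 1: −40a + 120b = −19.5;  Hole 3−Hole 1: 63a − 28b = 15.5.
Solving gives a = 0.20404, b = −0.09449.
Then c = 157.5 − a·216 − b·70 = 120.04.
At (177, 249): z_contact = 36.11 − 23.53 + 120.04 = 132.63 m.
Depth below ground = 155.7 − 132.63 = 23.1 m.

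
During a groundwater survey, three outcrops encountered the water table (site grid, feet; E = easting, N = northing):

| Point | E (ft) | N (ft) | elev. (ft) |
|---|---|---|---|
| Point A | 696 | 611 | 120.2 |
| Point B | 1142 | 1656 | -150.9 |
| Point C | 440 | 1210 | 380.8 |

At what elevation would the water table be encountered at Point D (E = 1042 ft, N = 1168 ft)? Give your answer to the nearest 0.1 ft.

Two edge vectors: Point A→Point B = (446, 1045, -271.1), Point A→Point C = (-256, 599, 260.6).
Normal n = (Point A→Point B) × (Point A→Point C) = (434715.9, -46826, 534674).
So ∂z/∂E = −n_x/n_z = −0.813049 and ∂z/∂N = −n_y/n_z = 0.087579.
Intercept c from Point A: 120.2 + 565.88 − 53.51 = 632.57.
At (1042, 1168): z = −847.2 + 102.3 + 632.57 = -112.3 ft.

-112.3 ft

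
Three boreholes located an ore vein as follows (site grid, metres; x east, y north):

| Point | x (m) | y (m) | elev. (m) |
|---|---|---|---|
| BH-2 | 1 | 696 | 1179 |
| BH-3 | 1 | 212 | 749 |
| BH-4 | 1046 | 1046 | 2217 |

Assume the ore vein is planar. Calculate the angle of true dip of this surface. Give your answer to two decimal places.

Let the plane be z = a·x + b·y + c.
BH-3−BH-2: 0a − 484b = −430;  BH-4−BH-2: 1045a + 350b = 1038.
Solving gives a = 0.69574, b = 0.88843.
Gradient magnitude |∇z| = √(a² + b²) = √(0.48406 + 0.78931) = 1.12843.
True dip = arctan(1.12843) = 48.45°, dipping toward SW (azimuth ≈ 218°).

48.45°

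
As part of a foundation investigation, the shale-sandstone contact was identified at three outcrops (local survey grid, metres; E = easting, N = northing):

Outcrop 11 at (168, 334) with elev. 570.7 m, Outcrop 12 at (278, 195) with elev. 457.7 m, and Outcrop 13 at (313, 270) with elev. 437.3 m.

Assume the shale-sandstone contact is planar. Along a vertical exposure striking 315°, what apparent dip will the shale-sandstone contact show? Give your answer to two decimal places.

Two edge vectors: Outcrop 11→Outcrop 12 = (110, -139, -113), Outcrop 11→Outcrop 13 = (145, -64, -133.4).
Normal n = (Outcrop 11→Outcrop 12) × (Outcrop 11→Outcrop 13) = (11310.6, -1711, 13115).
So ∂z/∂E = −n_x/n_z = −0.86242 and ∂z/∂N = −n_y/n_z = 0.13046.
Unit vector along 315° is (sin 315°, cos 315°) = (-0.7071, 0.7071).
Slope in that direction = a·(-0.7071) + b·(0.7071) = 0.70207.
Apparent dip = arctan|0.70207| = 35.07° (true dip is 41.1°, so apparent ≤ true as expected).

35.07°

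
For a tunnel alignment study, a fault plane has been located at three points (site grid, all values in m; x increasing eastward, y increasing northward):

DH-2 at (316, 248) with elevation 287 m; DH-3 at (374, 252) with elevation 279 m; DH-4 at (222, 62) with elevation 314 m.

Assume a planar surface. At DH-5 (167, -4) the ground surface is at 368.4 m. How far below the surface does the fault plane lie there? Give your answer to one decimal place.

42.0 m

Two edge vectors: DH-2→DH-3 = (58, 4, -8), DH-2→DH-4 = (-94, -186, 27).
Normal n = (DH-2→DH-3) × (DH-2→DH-4) = (-1380, -814, -10412).
So ∂z/∂x = −n_x/n_z = −0.13254 and ∂z/∂y = −n_y/n_z = −0.07818.
Intercept c from DH-2: 287 + 41.88 + 19.39 = 348.27.
At (167, -4): z_contact = −22.13 + 0.31 + 348.27 = 326.45 m.
Depth below ground = 368.4 − 326.45 = 42.0 m.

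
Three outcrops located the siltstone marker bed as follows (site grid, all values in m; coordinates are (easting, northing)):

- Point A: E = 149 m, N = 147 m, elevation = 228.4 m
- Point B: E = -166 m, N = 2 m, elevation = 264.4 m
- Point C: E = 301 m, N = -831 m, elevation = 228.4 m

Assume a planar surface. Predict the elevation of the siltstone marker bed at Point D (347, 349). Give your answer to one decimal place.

Two edge vectors: Point A→Point B = (-315, -145, 36), Point A→Point C = (152, -978, 0).
Normal n = (Point A→Point B) × (Point A→Point C) = (35208, 5472, 330110).
So ∂z/∂E = −n_x/n_z = −0.10666 and ∂z/∂N = −n_y/n_z = −0.01658.
Intercept c from Point A: 228.4 + 15.89 + 2.44 = 246.73.
At (347, 349): z = −37.0 − 5.8 + 246.73 = 203.9 m.

203.9 m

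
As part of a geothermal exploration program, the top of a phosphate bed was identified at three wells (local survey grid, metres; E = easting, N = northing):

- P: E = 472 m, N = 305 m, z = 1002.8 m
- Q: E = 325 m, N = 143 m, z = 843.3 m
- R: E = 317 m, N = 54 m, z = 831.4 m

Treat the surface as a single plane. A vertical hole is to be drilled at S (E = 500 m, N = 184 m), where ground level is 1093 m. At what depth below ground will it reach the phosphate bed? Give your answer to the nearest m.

Two edge vectors: P→Q = (-147, -162, -159.5), P→R = (-155, -251, -171.4).
Normal n = (P→Q) × (P→R) = (-12267.7, -473.3, 11787).
So ∂z/∂E = −n_x/n_z = 1.04078 and ∂z/∂N = −n_y/n_z = 0.04015.
Intercept c from P: 1002.8 − 491.25 − 12.25 = 499.30.
At (500, 184): z_contact = 520.4 + 7.4 + 499.30 = 1027.1 m.
Depth below ground = 1093 − 1027.1 = 66 m.

66 m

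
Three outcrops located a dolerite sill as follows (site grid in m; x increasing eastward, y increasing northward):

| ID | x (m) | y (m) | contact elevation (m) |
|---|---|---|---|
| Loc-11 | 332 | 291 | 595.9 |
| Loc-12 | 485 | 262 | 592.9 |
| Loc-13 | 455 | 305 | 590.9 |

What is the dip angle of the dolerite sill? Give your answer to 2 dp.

4.39°

Let the plane be z = a·x + b·y + c.
Loc-12−Loc-11: 153a − 29b = −3;  Loc-13−Loc-11: 123a + 14b = −5.
Solving gives a = −0.03276, b = −0.06936.
Gradient magnitude |∇z| = √(a² + b²) = √(0.00107 + 0.00481) = 0.07671.
True dip = arctan(0.07671) = 4.39°, dipping toward NNE (azimuth ≈ 025°).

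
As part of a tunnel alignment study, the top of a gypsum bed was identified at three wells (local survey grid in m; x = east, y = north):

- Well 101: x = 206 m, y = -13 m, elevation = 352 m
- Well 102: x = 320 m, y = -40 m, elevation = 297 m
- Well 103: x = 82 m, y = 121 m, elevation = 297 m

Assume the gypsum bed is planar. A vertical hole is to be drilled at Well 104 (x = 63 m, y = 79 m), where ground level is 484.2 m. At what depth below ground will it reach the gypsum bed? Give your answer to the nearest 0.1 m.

127.0 m

Two edge vectors: Well 101→Well 102 = (114, -27, -55), Well 101→Well 103 = (-124, 134, -55).
Normal n = (Well 101→Well 102) × (Well 101→Well 103) = (8855, 13090, 11928).
So ∂z/∂x = −n_x/n_z = −0.74237 and ∂z/∂y = −n_y/n_z = −1.09742.
Intercept c from Well 101: 352 + 152.93 − 14.27 = 490.66.
At (63, 79): z_contact = −46.77 − 86.70 + 490.66 = 357.20 m.
Depth below ground = 484.2 − 357.20 = 127.0 m.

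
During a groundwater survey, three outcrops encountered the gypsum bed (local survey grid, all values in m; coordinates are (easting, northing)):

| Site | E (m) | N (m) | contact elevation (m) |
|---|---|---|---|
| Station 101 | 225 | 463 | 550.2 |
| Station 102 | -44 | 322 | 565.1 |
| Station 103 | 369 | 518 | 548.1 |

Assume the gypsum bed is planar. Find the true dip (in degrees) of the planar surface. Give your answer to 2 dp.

Let the plane be z = a·E + b·N + c.
Station 102−Station 101: −269a − 141b = 14.9;  Station 103−Station 101: 144a + 55b = −2.1.
Solving gives a = 0.09501, b = −0.28693.
Gradient magnitude |∇z| = √(a² + b²) = √(0.00903 + 0.08233) = 0.30225.
True dip = arctan(0.30225) = 16.82°, dipping toward NNW (azimuth ≈ 342°).

16.82°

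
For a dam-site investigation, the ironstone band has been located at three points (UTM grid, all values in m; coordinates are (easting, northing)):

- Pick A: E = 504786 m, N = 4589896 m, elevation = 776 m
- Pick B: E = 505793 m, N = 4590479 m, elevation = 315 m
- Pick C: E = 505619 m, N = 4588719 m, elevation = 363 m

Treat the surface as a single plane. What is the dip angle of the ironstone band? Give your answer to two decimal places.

Two edge vectors: Pick A→Pick B = (1007, 583, -461), Pick A→Pick C = (833, -1177, -413).
Normal n = (Pick A→Pick B) × (Pick A→Pick C) = (-783376, 31878, -1670878).
So ∂z/∂E = −n_x/n_z = −0.46884 and ∂z/∂N = −n_y/n_z = 0.01908.
Gradient magnitude |∇z| = √(a² + b²) = √(0.21981 + 0.00036) = 0.46923.
True dip = arctan(0.46923) = 25.14°, dipping toward E (azimuth ≈ 092°).

25.14°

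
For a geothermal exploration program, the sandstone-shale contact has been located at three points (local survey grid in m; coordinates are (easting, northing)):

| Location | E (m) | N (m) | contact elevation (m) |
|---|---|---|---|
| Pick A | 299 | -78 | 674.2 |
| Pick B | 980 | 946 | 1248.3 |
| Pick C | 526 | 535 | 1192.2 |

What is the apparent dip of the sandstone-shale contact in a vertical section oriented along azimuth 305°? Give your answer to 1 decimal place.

56.0°

Let the plane be z = a·E + b·N + c.
Pick B−Pick A: 681a + 1024b = 574.1;  Pick C−Pick A: 227a + 613b = 518.
Solving gives a = −0.96489, b = 1.20233.
Unit vector along 305° is (sin 305°, cos 305°) = (-0.8192, 0.5736).
Slope in that direction = a·(-0.8192) + b·(0.5736) = 1.48002.
Apparent dip = arctan|1.48002| = 56.0° (true dip is 57.0°, so apparent ≤ true as expected).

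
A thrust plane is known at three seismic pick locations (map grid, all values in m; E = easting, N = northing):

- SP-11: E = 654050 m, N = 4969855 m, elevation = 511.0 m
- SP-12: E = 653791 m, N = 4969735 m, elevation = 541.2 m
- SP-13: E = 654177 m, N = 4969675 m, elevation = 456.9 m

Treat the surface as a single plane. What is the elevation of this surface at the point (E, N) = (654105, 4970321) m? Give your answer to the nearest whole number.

Two edge vectors: SP-11→SP-12 = (-259, -120, 30.2), SP-11→SP-13 = (127, -180, -54.1).
Normal n = (SP-11→SP-12) × (SP-11→SP-13) = (11928, -10176.5, 61860).
So ∂z/∂E = −n_x/n_z = −0.19282250 and ∂z/∂N = −n_y/n_z = 0.16450857.
Intercept c from SP-11: 511 + 126115.56 − 817583.73 = −690957.17.
At (654105, 4970321): z = −126126.2 + 817660.4 − 690957.17 = 577.1 m.

577 m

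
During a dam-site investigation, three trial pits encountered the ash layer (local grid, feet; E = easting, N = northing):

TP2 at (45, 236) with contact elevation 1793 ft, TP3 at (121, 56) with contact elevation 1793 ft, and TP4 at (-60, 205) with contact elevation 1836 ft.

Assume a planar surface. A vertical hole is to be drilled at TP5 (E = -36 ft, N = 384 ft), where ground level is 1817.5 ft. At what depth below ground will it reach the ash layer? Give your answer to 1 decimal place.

Two edge vectors: TP2→TP3 = (76, -180, 0), TP2→TP4 = (-105, -31, 43).
Normal n = (TP2→TP3) × (TP2→TP4) = (-7740, -3268, -21256).
So ∂z/∂E = −n_x/n_z = −0.36413 and ∂z/∂N = −n_y/n_z = −0.15374.
Intercept c from TP2: 1793 + 16.39 + 36.28 = 1845.67.
At (-36, 384): z_contact = 13.11 − 59.04 + 1845.67 = 1799.74 ft.
Depth below ground = 1817.5 − 1799.74 = 17.8 ft.

17.8 ft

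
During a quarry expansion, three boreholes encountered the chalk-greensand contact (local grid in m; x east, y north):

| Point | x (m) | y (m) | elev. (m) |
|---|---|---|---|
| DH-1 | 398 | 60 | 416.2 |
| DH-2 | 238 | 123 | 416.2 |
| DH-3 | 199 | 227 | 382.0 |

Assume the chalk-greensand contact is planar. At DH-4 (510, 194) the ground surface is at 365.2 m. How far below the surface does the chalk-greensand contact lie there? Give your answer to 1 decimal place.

17.7 m

Let the plane be z = a·x + b·y + c.
DH-2−DH-1: −160a + 63b = 0;  DH-3−DH-1: −199a + 167b = −34.2.
Solving gives a = −0.15191, b = −0.38581.
Then c = 416.2 − a·398 − b·60 = 499.81.
At (510, 194): z_contact = −77.48 − 74.85 + 499.81 = 347.49 m.
Depth below ground = 365.2 − 347.49 = 17.7 m.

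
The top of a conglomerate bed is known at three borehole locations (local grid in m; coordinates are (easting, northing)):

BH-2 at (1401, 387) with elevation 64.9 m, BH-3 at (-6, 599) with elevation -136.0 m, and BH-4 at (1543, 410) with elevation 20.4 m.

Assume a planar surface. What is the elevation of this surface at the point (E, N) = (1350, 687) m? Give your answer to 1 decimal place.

-368.9 m

Let the plane be z = a·E + b·N + c.
BH-3−BH-2: −1407a + 212b = −200.9;  BH-4−BH-2: 142a + 23b = −44.5.
Solving gives a = −0.077056, b = −1.459046.
Then c = 64.9 − a·1401 − b·387 = 737.51.
At (1350, 687): z = −104.0 − 1002.4 + 737.51 = -368.9 m.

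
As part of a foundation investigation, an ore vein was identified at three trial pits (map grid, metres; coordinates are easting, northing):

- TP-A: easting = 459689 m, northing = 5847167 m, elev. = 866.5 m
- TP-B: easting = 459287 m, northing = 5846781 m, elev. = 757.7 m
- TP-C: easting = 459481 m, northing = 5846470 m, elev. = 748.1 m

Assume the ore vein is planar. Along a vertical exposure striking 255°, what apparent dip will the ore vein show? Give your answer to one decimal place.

10.1°

Two edge vectors: TP-A→TP-B = (-402, -386, -108.8), TP-A→TP-C = (-208, -697, -118.4).
Normal n = (TP-A→TP-B) × (TP-A→TP-C) = (-30131.2, -24966.4, 199906).
So ∂z/∂easting = −n_x/n_z = 0.15073 and ∂z/∂northing = −n_y/n_z = 0.12489.
Unit vector along 255° is (sin 255°, cos 255°) = (-0.9659, -0.2588).
Slope in that direction = a·(-0.9659) + b·(-0.2588) = −0.17792.
Apparent dip = arctan|0.17792| = 10.1° (true dip is 11.1°, so apparent ≤ true as expected).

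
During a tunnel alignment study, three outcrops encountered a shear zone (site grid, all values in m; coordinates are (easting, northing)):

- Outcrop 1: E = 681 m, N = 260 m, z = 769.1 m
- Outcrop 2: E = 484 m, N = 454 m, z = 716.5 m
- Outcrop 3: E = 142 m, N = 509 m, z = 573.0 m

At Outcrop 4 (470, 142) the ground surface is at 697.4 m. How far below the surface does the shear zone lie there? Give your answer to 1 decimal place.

45.0 m

Let the plane be z = a·E + b·N + c.
Outcrop 2−Outcrop 1: −197a + 194b = −52.6;  Outcrop 3−Outcrop 1: −539a + 249b = −196.1.
Solving gives a = 0.44937, b = 0.18519.
Then c = 769.1 − a·681 − b·260 = 414.93.
At (470, 142): z_contact = 211.20 + 26.30 + 414.93 = 652.43 m.
Depth below ground = 697.4 − 652.43 = 45.0 m.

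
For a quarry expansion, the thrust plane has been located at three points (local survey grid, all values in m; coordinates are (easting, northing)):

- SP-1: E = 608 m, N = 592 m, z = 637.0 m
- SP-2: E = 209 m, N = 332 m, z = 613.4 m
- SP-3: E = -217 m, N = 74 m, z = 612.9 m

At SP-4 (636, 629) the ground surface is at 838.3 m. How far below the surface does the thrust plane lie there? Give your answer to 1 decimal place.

Let the plane be z = a·E + b·N + c.
SP-2−SP-1: −399a − 260b = −23.6;  SP-3−SP-1: −825a − 518b = −24.1.
Solving gives a = −0.76219, b = 1.26044.
Then c = 637 − a·608 − b·592 = 354.23.
At (636, 629): z_contact = −484.75 + 792.82 + 354.23 = 662.29 m.
Depth below ground = 838.3 − 662.29 = 176.0 m.

176.0 m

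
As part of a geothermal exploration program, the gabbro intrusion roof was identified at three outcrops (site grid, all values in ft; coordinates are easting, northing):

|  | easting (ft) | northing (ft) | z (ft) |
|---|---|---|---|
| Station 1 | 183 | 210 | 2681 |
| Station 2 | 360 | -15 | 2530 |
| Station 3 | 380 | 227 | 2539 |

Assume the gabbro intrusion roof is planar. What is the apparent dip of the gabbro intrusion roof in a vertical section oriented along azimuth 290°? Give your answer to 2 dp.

Two edge vectors: Station 1→Station 2 = (177, -225, -151), Station 1→Station 3 = (197, 17, -142).
Normal n = (Station 1→Station 2) × (Station 1→Station 3) = (34517, -4613, 47334).
So ∂z/∂easting = −n_x/n_z = −0.72922 and ∂z/∂northing = −n_y/n_z = 0.09746.
Unit vector along 290° is (sin 290°, cos 290°) = (-0.9397, 0.3420).
Slope in that direction = a·(-0.9397) + b·(0.3420) = 0.71858.
Apparent dip = arctan|0.71858| = 35.70° (true dip is 36.3°, so apparent ≤ true as expected).

35.70°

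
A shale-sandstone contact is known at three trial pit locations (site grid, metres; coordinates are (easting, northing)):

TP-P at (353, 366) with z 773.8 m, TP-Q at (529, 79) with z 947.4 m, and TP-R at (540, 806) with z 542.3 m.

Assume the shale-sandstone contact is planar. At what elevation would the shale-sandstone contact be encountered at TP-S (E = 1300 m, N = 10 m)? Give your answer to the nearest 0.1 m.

Two edge vectors: TP-P→TP-Q = (176, -287, 173.6), TP-P→TP-R = (187, 440, -231.5).
Normal n = (TP-P→TP-Q) × (TP-P→TP-R) = (-9943.5, 73207.2, 131109).
So ∂z/∂E = −n_x/n_z = 0.075841 and ∂z/∂N = −n_y/n_z = −0.558369.
Intercept c from TP-P: 773.8 − 26.77 + 204.36 = 951.39.
At (1300, 10): z = 98.6 − 5.6 + 951.39 = 1044.4 m.

1044.4 m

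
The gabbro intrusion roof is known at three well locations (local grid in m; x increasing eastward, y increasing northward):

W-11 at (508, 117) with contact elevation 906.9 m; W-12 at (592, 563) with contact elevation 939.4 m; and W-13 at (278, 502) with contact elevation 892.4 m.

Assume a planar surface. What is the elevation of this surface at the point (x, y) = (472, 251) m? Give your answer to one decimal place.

908.1 m

Let the plane be z = a·x + b·y + c.
W-12−W-11: 84a + 446b = 32.5;  W-13−W-11: −230a + 385b = −14.5.
Solving gives a = 0.14067, b = 0.04638.
Then c = 906.9 − a·508 − b·117 = 830.01.
At (472, 251): z = 66.4 + 11.6 + 830.01 = 908.1 m.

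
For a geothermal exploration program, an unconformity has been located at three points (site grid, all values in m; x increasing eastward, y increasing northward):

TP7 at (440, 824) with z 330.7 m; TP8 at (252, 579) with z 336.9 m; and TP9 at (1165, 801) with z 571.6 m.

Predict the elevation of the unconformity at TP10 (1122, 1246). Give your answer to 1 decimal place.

Let the plane be z = a·x + b·y + c.
TP8−TP7: −188a − 245b = 6.2;  TP9−TP7: 725a − 23b = 240.9.
Solving gives a = 0.323596, b = −0.273616.
Then c = 330.7 − a·440 − b·824 = 413.78.
At (1122, 1246): z = 363.1 − 340.9 + 413.78 = 435.9 m.

435.9 m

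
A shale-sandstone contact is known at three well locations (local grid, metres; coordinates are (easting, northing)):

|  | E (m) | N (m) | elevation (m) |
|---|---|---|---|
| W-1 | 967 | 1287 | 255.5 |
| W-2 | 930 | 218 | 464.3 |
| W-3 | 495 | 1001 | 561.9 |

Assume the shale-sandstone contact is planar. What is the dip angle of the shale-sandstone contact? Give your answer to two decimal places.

Two edge vectors: W-1→W-2 = (-37, -1069, 208.8), W-1→W-3 = (-472, -286, 306.4).
Normal n = (W-1→W-2) × (W-1→W-3) = (-267824.8, -87216.8, -493986).
So ∂z/∂E = −n_x/n_z = −0.54217 and ∂z/∂N = −n_y/n_z = −0.17656.
Gradient magnitude |∇z| = √(a² + b²) = √(0.29395 + 0.03117) = 0.57019.
True dip = arctan(0.57019) = 29.69°, dipping toward ENE (azimuth ≈ 072°).

29.69°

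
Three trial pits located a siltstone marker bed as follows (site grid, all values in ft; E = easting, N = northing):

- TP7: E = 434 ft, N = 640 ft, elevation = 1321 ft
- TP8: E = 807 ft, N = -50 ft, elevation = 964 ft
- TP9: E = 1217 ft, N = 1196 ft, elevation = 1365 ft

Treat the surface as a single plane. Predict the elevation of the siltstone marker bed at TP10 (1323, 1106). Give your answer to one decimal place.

Two edge vectors: TP7→TP8 = (373, -690, -357), TP7→TP9 = (783, 556, 44).
Normal n = (TP7→TP8) × (TP7→TP9) = (168132, -295943, 747658).
So ∂z/∂E = −n_x/n_z = −0.224878 and ∂z/∂N = −n_y/n_z = 0.395827.
Intercept c from TP7: 1321 + 97.60 − 253.33 = 1165.27.
At (1323, 1106): z = −297.5 + 437.8 + 1165.27 = 1305.5 ft.

1305.5 ft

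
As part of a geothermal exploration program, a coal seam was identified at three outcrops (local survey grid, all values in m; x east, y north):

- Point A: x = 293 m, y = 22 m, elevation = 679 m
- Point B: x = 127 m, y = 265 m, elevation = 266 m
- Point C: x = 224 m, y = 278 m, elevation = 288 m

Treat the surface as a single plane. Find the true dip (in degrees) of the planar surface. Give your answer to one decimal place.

55.9°

Let the plane be z = a·x + b·y + c.
Point B−Point A: −166a + 243b = −413;  Point C−Point A: −69a + 256b = −391.
Solving gives a = 0.41646, b = −1.41510.
Gradient magnitude |∇z| = √(a² + b²) = √(0.17344 + 2.00250) = 1.47510.
True dip = arctan(1.47510) = 55.9°, dipping toward NNW (azimuth ≈ 344°).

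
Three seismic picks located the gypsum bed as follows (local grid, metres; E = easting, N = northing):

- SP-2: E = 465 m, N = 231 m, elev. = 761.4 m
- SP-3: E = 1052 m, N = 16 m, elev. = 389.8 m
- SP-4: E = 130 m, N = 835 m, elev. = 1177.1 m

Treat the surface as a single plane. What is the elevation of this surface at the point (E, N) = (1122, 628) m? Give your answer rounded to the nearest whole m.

Two edge vectors: SP-2→SP-3 = (587, -215, -371.6), SP-2→SP-4 = (-335, 604, 415.7).
Normal n = (SP-2→SP-3) × (SP-2→SP-4) = (135070.9, -119529.9, 282523).
So ∂z/∂E = −n_x/n_z = −0.47809 and ∂z/∂N = −n_y/n_z = 0.42308.
Intercept c from SP-2: 761.4 + 222.31 − 97.73 = 885.98.
At (1122, 628): z = −536.4 + 265.7 + 885.98 = 615.3 m.

615 m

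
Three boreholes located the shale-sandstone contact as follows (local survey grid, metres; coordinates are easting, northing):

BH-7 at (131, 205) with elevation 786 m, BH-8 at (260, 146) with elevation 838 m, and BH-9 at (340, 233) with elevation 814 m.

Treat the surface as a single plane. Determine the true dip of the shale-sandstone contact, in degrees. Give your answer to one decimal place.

26.3°

Two edge vectors: BH-7→BH-8 = (129, -59, 52), BH-7→BH-9 = (209, 28, 28).
Normal n = (BH-7→BH-8) × (BH-7→BH-9) = (-3108, 7256, 15943).
So ∂z/∂easting = −n_x/n_z = 0.19494 and ∂z/∂northing = −n_y/n_z = −0.45512.
Gradient magnitude |∇z| = √(a² + b²) = √(0.03800 + 0.20714) = 0.49511.
True dip = arctan(0.49511) = 26.3°, dipping toward NNW (azimuth ≈ 337°).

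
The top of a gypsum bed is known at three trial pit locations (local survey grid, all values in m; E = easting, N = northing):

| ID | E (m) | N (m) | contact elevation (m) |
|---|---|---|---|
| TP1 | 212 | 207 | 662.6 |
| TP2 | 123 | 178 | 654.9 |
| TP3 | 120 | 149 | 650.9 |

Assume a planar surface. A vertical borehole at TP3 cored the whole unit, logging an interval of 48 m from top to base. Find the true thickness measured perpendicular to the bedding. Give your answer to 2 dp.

47.53 m

Two edge vectors: TP1→TP2 = (-89, -29, -7.7), TP1→TP3 = (-92, -58, -11.7).
Normal n = (TP1→TP2) × (TP1→TP3) = (-107.3, -332.9, 2494).
So ∂z/∂E = −n_x/n_z = 0.04302 and ∂z/∂N = −n_y/n_z = 0.13348.
|∇z| = √(a²+b²) = 0.14024, so dip δ = arctan(0.14024) = 7.98°.
True thickness = vertical thickness × cos δ = 48 × cos 7.98° = 47.53 m.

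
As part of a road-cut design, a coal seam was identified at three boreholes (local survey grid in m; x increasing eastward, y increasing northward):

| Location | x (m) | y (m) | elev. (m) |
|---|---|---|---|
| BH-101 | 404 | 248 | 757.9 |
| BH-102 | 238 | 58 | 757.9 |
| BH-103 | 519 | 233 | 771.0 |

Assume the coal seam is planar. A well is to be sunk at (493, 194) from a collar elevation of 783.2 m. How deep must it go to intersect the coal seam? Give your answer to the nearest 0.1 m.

Two edge vectors: BH-101→BH-102 = (-166, -190, 0), BH-101→BH-103 = (115, -15, 13.1).
Normal n = (BH-101→BH-102) × (BH-101→BH-103) = (-2489, 2174.6, 24340).
So ∂z/∂x = −n_x/n_z = 0.10226 and ∂z/∂y = −n_y/n_z = −0.08934.
Intercept c from BH-101: 757.9 − 41.31 + 22.16 = 738.74.
At (493, 194): z_contact = 50.41 − 17.33 + 738.74 = 771.83 m.
Depth below ground = 783.2 − 771.83 = 11.4 m.

11.4 m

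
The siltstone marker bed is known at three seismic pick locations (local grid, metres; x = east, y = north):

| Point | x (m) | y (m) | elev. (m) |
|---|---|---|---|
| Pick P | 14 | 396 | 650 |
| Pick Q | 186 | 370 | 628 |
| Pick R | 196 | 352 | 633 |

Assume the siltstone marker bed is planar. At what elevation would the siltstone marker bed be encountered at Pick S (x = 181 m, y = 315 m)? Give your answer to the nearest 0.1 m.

649.9 m

Let the plane be z = a·x + b·y + c.
Pick Q−Pick P: 172a − 26b = −22;  Pick R−Pick P: 182a − 44b = −17.
Solving gives a = −0.18547, b = −0.38082.
Then c = 650 − a·14 − b·396 = 803.40.
At (181, 315): z = −33.6 − 120.0 + 803.40 = 649.9 m.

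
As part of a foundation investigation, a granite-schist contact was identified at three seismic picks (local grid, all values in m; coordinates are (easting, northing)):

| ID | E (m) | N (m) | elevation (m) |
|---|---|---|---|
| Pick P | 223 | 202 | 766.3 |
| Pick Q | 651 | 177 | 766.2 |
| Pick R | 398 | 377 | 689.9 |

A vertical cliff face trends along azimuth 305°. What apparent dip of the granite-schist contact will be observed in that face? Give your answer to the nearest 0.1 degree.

12.2°

Let the plane be z = a·E + b·N + c.
Pick Q−Pick P: 428a − 25b = −0.1;  Pick R−Pick P: 175a + 175b = −76.4.
Solving gives a = −0.02431, b = −0.41226.
Unit vector along 305° is (sin 305°, cos 305°) = (-0.8192, 0.5736).
Slope in that direction = a·(-0.8192) + b·(0.5736) = −0.21654.
Apparent dip = arctan|0.21654| = 12.2° (true dip is 22.4°, so apparent ≤ true as expected).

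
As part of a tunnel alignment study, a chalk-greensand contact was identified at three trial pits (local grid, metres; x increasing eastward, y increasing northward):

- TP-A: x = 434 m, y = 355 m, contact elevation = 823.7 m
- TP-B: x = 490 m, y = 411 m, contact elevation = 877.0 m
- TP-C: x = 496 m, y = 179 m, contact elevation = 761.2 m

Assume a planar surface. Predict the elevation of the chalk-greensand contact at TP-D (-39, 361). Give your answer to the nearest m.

Two edge vectors: TP-A→TP-B = (56, 56, 53.3), TP-A→TP-C = (62, -176, -62.5).
Normal n = (TP-A→TP-B) × (TP-A→TP-C) = (5880.8, 6804.6, -13328).
So ∂z/∂x = −n_x/n_z = 0.44124 and ∂z/∂y = −n_y/n_z = 0.51055.
Intercept c from TP-A: 823.7 − 191.50 − 181.24 = 450.96.
At (-39, 361): z = −17.2 + 184.3 + 450.96 = 618.1 m.

618 m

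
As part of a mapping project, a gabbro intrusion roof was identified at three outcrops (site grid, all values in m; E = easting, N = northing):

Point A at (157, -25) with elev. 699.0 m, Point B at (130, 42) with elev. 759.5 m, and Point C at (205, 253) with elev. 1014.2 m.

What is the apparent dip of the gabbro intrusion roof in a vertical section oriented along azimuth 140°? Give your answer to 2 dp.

Two edge vectors: Point A→Point B = (-27, 67, 60.5), Point A→Point C = (48, 278, 315.2).
Normal n = (Point A→Point B) × (Point A→Point C) = (4299.4, 11414.4, -10722).
So ∂z/∂E = −n_x/n_z = 0.40099 and ∂z/∂N = −n_y/n_z = 1.06458.
Unit vector along 140° is (sin 140°, cos 140°) = (0.6428, -0.7660).
Slope in that direction = a·(0.6428) + b·(-0.7660) = −0.55776.
Apparent dip = arctan|0.55776| = 29.15° (true dip is 48.7°, so apparent ≤ true as expected).

29.15°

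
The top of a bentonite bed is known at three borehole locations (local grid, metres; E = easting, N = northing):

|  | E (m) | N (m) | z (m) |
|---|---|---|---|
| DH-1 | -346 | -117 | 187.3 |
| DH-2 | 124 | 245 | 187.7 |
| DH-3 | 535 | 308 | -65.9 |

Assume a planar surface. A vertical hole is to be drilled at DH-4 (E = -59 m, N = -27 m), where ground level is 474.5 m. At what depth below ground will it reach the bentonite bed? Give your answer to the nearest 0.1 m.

Two edge vectors: DH-1→DH-2 = (470, 362, 0.4), DH-1→DH-3 = (881, 425, -253.2).
Normal n = (DH-1→DH-2) × (DH-1→DH-3) = (-91828.4, 119356.4, -119172).
So ∂z/∂E = −n_x/n_z = −0.77055 and ∂z/∂N = −n_y/n_z = 1.00155.
Intercept c from DH-1: 187.3 − 266.61 + 117.18 = 37.87.
At (-59, -27): z_contact = 45.46 − 27.04 + 37.87 = 56.29 m.
Depth below ground = 474.5 − 56.29 = 418.2 m.

418.2 m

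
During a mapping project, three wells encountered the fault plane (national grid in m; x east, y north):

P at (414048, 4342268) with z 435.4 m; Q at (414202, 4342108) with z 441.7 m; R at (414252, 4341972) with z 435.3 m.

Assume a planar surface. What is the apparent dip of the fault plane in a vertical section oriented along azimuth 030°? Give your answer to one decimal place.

9.1°

Two edge vectors: P→Q = (154, -160, 6.3), P→R = (204, -296, -0.1).
Normal n = (P→Q) × (P→R) = (1880.8, 1300.6, -12944).
So ∂z/∂x = −n_x/n_z = 0.14530 and ∂z/∂y = −n_y/n_z = 0.10048.
Unit vector along 030° is (sin 30°, cos 30°) = (0.5000, 0.8660).
Slope in that direction = a·(0.5000) + b·(0.8660) = 0.15967.
Apparent dip = arctan|0.15967| = 9.1° (true dip is 10.0°, so apparent ≤ true as expected).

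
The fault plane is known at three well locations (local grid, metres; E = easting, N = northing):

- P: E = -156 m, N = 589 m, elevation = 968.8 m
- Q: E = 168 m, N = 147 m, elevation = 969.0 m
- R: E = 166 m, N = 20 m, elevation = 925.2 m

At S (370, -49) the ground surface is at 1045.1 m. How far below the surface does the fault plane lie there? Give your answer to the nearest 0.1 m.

Two edge vectors: P→Q = (324, -442, 0.2), P→R = (322, -569, -43.6).
Normal n = (P→Q) × (P→R) = (19385, 14190.8, -42032).
So ∂z/∂E = −n_x/n_z = 0.46120 and ∂z/∂N = −n_y/n_z = 0.33762.
Intercept c from P: 968.8 + 71.95 − 198.86 = 841.89.
At (370, -49): z_contact = 170.64 − 16.54 + 841.89 = 995.99 m.
Depth below ground = 1045.1 − 995.99 = 49.1 m.

49.1 m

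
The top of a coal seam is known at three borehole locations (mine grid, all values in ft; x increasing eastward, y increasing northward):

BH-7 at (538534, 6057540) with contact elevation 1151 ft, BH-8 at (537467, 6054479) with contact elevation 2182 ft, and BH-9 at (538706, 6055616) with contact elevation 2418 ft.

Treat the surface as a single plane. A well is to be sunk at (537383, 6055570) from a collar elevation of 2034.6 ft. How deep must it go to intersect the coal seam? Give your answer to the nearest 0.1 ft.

Two edge vectors: BH-7→BH-8 = (-1067, -3061, 1031), BH-7→BH-9 = (172, -1924, 1267).
Normal n = (BH-7→BH-8) × (BH-7→BH-9) = (-1894643, 1529221, 2579400).
So ∂z/∂x = −n_x/n_z = 0.734528573 and ∂z/∂y = −n_y/n_z = −0.592859192.
Intercept c from BH-7: 1151 − 395568.61 + 3591268.27 = 3196850.66.
At (537383, 6055570): z_contact = 394723.17 − 3590100.34 + 3196850.66 = 1473.49 ft.
Depth below ground = 2034.6 − 1473.49 = 561.1 ft.

561.1 ft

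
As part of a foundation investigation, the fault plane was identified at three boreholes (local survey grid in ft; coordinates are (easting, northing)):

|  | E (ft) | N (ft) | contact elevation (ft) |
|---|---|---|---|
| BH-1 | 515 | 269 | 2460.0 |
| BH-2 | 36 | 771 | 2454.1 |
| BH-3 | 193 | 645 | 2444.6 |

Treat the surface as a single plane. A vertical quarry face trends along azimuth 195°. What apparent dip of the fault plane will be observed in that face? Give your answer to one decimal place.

20.0°

Two edge vectors: BH-1→BH-2 = (-479, 502, -5.9), BH-1→BH-3 = (-322, 376, -15.4).
Normal n = (BH-1→BH-2) × (BH-1→BH-3) = (-5512.4, -5476.8, -18460).
So ∂z/∂E = −n_x/n_z = −0.29861 and ∂z/∂N = −n_y/n_z = −0.29668.
Unit vector along 195° is (sin 195°, cos 195°) = (-0.2588, -0.9659).
Slope in that direction = a·(-0.2588) + b·(-0.9659) = 0.36386.
Apparent dip = arctan|0.36386| = 20.0° (true dip is 22.8°, so apparent ≤ true as expected).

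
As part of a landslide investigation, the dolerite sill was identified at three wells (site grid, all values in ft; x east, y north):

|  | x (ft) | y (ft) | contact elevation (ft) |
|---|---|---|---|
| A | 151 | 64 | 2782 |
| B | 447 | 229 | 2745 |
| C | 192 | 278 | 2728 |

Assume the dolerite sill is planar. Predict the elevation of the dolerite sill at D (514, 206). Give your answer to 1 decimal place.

Two edge vectors: A→B = (296, 165, -37), A→C = (41, 214, -54).
Normal n = (A→B) × (A→C) = (-992, 14467, 56579).
So ∂z/∂x = −n_x/n_z = 0.01753 and ∂z/∂y = −n_y/n_z = −0.25570.
Intercept c from A: 2782 − 2.65 + 16.36 = 2795.72.
At (514, 206): z = 9.0 − 52.7 + 2795.72 = 2752.1 ft.

2752.1 ft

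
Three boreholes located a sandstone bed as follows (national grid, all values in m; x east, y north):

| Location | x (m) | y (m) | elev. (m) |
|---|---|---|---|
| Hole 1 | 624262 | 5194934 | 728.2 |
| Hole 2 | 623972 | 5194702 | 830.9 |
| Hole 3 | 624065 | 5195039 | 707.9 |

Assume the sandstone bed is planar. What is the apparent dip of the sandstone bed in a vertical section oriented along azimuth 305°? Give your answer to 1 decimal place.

7.5°

Let the plane be z = a·x + b·y + c.
Hole 2−Hole 1: −290a − 232b = 102.7;  Hole 3−Hole 1: −197a + 105b = −20.3.
Solving gives a = −0.07976, b = −0.34297.
Unit vector along 305° is (sin 305°, cos 305°) = (-0.8192, 0.5736).
Slope in that direction = a·(-0.8192) + b·(0.5736) = −0.13139.
Apparent dip = arctan|0.13139| = 7.5° (true dip is 19.4°, so apparent ≤ true as expected).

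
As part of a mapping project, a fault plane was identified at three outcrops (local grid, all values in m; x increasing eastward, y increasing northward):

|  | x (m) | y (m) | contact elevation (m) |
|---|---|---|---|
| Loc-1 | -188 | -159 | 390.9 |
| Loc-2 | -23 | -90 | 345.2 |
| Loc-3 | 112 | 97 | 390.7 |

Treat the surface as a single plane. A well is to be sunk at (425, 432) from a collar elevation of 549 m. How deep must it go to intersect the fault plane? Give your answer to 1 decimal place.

115.4 m

Two edge vectors: Loc-1→Loc-2 = (165, 69, -45.7), Loc-1→Loc-3 = (300, 256, -0.2).
Normal n = (Loc-1→Loc-2) × (Loc-1→Loc-3) = (11685.4, -13677, 21540).
So ∂z/∂x = −n_x/n_z = −0.54250 and ∂z/∂y = −n_y/n_z = 0.63496.
Intercept c from Loc-1: 390.9 − 101.99 + 100.96 = 389.87.
At (425, 432): z_contact = −230.56 + 274.30 + 389.87 = 433.61 m.
Depth below ground = 549 − 433.61 = 115.4 m.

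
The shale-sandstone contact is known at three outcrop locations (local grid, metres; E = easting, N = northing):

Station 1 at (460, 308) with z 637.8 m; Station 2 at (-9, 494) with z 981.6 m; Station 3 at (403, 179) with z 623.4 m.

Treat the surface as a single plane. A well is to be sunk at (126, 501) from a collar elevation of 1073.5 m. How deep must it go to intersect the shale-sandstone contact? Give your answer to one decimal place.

Let the plane be z = a·E + b·N + c.
Station 2−Station 1: −469a + 186b = 343.8;  Station 3−Station 1: −57a − 129b = −14.4.
Solving gives a = −0.58608, b = 0.37059.
Then c = 637.8 − a·460 − b·308 = 793.25.
At (126, 501): z_contact = −73.85 + 185.67 + 793.25 = 905.07 m.
Depth below ground = 1073.5 − 905.07 = 168.4 m.

168.4 m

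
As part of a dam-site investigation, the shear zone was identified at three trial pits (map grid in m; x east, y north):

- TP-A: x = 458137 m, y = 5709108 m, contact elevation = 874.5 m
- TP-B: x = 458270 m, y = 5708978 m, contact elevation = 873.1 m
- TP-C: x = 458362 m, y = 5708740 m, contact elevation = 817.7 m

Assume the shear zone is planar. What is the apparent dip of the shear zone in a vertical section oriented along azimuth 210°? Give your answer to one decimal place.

26.2°

Let the plane be z = a·x + b·y + c.
TP-B−TP-A: 133a − 130b = −1.4;  TP-C−TP-A: 225a − 368b = −56.8.
Solving gives a = 0.34878, b = 0.36759.
Unit vector along 210° is (sin 210°, cos 210°) = (-0.5000, -0.8660).
Slope in that direction = a·(-0.5000) + b·(-0.8660) = −0.49273.
Apparent dip = arctan|0.49273| = 26.2° (true dip is 26.9°, so apparent ≤ true as expected).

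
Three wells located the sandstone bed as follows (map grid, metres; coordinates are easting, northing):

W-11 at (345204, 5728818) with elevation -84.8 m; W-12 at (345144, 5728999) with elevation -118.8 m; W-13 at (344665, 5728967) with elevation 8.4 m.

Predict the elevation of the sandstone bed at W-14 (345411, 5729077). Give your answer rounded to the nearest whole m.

Two edge vectors: W-11→W-12 = (-60, 181, -34), W-11→W-13 = (-539, 149, 93.2).
Normal n = (W-11→W-12) × (W-11→W-13) = (21935.2, 23918, 88619).
So ∂z/∂easting = −n_x/n_z = −0.24752254 and ∂z/∂northing = −n_y/n_z = −0.26989697.
Intercept c from W-11: -84.8 + 85445.77 + 1546190.65 = 1631551.62.
At (345411, 5729077): z = −85497.0 − 1546260.6 + 1631551.62 = -205.9 m.

-206 m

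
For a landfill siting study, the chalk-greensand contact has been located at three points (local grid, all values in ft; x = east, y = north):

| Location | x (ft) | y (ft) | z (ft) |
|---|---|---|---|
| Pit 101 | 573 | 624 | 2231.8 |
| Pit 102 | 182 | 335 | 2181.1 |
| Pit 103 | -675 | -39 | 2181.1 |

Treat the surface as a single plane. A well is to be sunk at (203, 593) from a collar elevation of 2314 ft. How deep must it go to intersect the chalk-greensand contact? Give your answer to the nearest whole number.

26 ft

Two edge vectors: Pit 101→Pit 102 = (-391, -289, -50.7), Pit 101→Pit 103 = (-1248, -663, -50.7).
Normal n = (Pit 101→Pit 102) × (Pit 101→Pit 103) = (-18961.8, 43449.9, -101439).
So ∂z/∂x = −n_x/n_z = −0.18693 and ∂z/∂y = −n_y/n_z = 0.42834.
Intercept c from Pit 101: 2231.8 + 107.11 − 267.28 = 2071.63.
At (203, 593): z_contact = −37.9 + 254.0 + 2071.63 = 2287.7 ft.
Depth below ground = 2314 − 2287.7 = 26 ft.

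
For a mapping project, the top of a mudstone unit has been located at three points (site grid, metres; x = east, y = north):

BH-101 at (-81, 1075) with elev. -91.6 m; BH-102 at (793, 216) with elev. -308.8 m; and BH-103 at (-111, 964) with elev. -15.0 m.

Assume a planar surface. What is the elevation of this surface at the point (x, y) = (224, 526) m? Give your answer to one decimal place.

-44.7 m

Let the plane be z = a·x + b·y + c.
BH-102−BH-101: 874a − 859b = −217.2;  BH-103−BH-101: −30a − 111b = 76.6.
Solving gives a = −0.732250, b = −0.492185.
Then c = -91.6 − a·-81 − b·1075 = 378.19.
At (224, 526): z = −164.0 − 258.9 + 378.19 = -44.7 m.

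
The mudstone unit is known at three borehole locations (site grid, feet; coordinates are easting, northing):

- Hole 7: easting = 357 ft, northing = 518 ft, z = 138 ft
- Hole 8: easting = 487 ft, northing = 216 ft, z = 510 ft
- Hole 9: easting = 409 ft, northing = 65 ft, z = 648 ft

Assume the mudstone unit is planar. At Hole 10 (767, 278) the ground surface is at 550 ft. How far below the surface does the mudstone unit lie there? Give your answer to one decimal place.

Let the plane be z = a·easting + b·northing + c.
Hole 8−Hole 7: 130a − 302b = 372;  Hole 9−Hole 7: 52a − 453b = 510.
Solving gives a = 0.33566, b = −1.08730.
Then c = 138 − a·357 − b·518 = 581.39.
At (767, 278): z_contact = 257.45 − 302.27 + 581.39 = 536.57 ft.
Depth below ground = 550 − 536.57 = 13.4 ft.

13.4 ft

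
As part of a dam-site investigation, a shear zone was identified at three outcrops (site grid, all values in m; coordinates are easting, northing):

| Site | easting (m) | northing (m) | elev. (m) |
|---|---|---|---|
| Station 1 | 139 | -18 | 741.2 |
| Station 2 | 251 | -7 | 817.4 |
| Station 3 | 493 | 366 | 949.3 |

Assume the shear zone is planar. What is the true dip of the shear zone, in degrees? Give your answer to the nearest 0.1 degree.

Two edge vectors: Station 1→Station 2 = (112, 11, 76.2), Station 1→Station 3 = (354, 384, 208.1).
Normal n = (Station 1→Station 2) × (Station 1→Station 3) = (-26971.7, 3667.6, 39114).
So ∂z/∂easting = −n_x/n_z = 0.68957 and ∂z/∂northing = −n_y/n_z = −0.09377.
Gradient magnitude |∇z| = √(a² + b²) = √(0.47550 + 0.00879) = 0.69591.
True dip = arctan(0.69591) = 34.8°, dipping toward W (azimuth ≈ 278°).

34.8°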